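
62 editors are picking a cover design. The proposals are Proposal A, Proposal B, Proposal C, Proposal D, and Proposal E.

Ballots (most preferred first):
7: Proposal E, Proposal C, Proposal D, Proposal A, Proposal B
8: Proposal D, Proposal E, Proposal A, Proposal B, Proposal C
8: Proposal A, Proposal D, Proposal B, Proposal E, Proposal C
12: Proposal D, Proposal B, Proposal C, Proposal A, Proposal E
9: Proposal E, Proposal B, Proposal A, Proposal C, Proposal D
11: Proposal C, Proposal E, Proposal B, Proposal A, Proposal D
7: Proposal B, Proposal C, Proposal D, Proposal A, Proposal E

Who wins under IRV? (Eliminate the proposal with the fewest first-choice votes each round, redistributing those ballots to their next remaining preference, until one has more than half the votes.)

Proposal C

Round 1: Proposal A 8, Proposal B 7, Proposal C 11, Proposal D 20, Proposal E 16. Proposal B eliminated.
Round 2: Proposal A 8, Proposal C 18, Proposal D 20, Proposal E 16. Proposal A eliminated.
Round 3: Proposal C 18, Proposal D 28, Proposal E 16. Proposal E eliminated.
Round 4: Proposal C 34, Proposal D 28. Proposal C has a majority (≥32).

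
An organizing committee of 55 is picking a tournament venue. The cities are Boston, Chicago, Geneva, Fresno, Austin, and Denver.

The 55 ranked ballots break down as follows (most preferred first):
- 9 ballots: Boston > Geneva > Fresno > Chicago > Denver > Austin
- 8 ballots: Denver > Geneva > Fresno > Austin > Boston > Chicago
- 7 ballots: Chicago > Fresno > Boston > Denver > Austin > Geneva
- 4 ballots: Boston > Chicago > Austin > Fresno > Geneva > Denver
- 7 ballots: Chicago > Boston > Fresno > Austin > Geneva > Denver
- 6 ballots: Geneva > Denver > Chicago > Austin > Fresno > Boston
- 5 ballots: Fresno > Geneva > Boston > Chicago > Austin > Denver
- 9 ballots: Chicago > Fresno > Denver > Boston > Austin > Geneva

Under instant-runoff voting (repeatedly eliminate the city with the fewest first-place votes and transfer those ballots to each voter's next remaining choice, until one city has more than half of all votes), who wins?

Round 1: Boston 13, Chicago 23, Geneva 6, Fresno 5, Austin 0, Denver 8. Austin eliminated.
Round 2: Boston 13, Chicago 23, Geneva 6, Fresno 5, Denver 8. Fresno eliminated.
Round 3: Boston 13, Chicago 23, Geneva 11, Denver 8. Denver eliminated.
Round 4: Boston 13, Chicago 23, Geneva 19. Boston eliminated.
Round 5: Chicago 27, Geneva 28. Geneva has a majority (≥28).

Geneva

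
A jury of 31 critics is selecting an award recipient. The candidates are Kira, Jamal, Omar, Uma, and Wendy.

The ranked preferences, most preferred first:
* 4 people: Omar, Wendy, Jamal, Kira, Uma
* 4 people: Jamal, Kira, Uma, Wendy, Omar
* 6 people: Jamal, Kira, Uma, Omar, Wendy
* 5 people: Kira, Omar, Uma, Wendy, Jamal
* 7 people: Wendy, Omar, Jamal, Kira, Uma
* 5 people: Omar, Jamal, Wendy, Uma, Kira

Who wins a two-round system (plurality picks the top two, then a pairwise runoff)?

Round 1 first-place votes: Kira 5, Jamal 10, Omar 9, Uma 0, Wendy 7. Jamal and Omar advance.
Runoff: Jamal is ranked above Omar on 10 ballots, Omar above Jamal on 21.

Omar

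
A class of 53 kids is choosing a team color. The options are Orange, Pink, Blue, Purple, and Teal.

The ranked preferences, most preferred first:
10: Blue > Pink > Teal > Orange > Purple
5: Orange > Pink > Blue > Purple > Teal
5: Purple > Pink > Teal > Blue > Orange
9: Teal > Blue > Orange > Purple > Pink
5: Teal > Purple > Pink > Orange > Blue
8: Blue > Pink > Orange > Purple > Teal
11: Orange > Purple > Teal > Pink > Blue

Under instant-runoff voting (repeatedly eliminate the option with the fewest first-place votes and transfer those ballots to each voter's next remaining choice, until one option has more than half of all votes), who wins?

Teal

Round 1: Orange 16, Pink 0, Blue 18, Purple 5, Teal 14. Pink eliminated.
Round 2: Orange 16, Blue 18, Purple 5, Teal 14. Purple eliminated.
Round 3: Orange 16, Blue 18, Teal 19. Orange eliminated.
Round 4: Blue 23, Teal 30. Teal has a majority (≥27).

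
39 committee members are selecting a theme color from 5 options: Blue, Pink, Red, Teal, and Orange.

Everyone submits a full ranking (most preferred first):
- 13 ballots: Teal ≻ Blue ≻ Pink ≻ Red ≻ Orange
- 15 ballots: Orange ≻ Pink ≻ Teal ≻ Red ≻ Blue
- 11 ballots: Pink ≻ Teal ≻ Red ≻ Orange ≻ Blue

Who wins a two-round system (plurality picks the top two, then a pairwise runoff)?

Teal

Round 1 first-place votes: Blue 0, Pink 11, Red 0, Teal 13, Orange 15. Orange and Teal advance.
Runoff: Orange is ranked above Teal on 15 ballots, Teal above Orange on 24.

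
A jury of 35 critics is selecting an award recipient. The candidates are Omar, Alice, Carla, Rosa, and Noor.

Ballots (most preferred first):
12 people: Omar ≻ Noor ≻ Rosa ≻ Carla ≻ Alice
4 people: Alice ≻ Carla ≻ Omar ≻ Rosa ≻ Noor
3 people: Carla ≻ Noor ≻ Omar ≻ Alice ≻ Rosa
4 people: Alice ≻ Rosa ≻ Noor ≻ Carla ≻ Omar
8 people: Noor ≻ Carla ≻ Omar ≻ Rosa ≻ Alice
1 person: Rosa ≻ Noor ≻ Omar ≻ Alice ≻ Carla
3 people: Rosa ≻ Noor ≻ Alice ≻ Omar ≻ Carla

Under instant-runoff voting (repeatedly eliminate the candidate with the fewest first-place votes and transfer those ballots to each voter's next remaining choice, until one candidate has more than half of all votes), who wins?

Round 1: Omar 12, Alice 8, Carla 3, Rosa 4, Noor 8. Carla eliminated.
Round 2: Omar 12, Alice 8, Rosa 4, Noor 11. Rosa eliminated.
Round 3: Omar 12, Alice 8, Noor 15. Alice eliminated.
Round 4: Omar 16, Noor 19. Noor has a majority (≥18).

Noor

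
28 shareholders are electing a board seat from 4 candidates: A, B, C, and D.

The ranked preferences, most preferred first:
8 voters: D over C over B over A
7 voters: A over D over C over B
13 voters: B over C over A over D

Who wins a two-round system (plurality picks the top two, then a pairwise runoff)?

Round 1 first-place votes: A 7, B 13, C 0, D 8. B and D advance.
Runoff: B is ranked above D on 13 ballots, D above B on 15.

D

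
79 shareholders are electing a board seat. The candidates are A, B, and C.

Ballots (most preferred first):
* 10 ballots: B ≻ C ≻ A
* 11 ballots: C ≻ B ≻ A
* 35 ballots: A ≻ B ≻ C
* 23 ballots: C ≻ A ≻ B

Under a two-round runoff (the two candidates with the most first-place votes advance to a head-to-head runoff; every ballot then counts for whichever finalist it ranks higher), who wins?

C

Round 1 first-place votes: A 35, B 10, C 34. A and C advance.
Runoff: A is ranked above C on 35 ballots, C above A on 44.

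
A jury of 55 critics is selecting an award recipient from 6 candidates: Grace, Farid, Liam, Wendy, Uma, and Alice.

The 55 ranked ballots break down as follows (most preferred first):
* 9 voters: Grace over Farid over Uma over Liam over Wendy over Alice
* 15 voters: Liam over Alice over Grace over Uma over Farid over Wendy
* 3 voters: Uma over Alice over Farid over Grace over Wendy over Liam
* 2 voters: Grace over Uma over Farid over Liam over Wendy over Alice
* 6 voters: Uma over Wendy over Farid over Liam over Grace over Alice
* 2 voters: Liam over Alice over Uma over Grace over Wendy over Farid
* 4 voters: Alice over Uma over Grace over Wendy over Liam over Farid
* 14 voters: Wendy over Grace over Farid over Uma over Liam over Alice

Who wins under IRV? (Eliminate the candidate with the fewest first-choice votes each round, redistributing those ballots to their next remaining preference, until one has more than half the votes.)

Round 1: Grace 11, Farid 0, Liam 17, Wendy 14, Uma 9, Alice 4. Farid eliminated.
Round 2: Grace 11, Liam 17, Wendy 14, Uma 9, Alice 4. Alice eliminated.
Round 3: Grace 11, Liam 17, Wendy 14, Uma 13. Grace eliminated.
Round 4: Liam 17, Wendy 14, Uma 24. Wendy eliminated.
Round 5: Liam 17, Uma 38. Uma has a majority (≥28).

Uma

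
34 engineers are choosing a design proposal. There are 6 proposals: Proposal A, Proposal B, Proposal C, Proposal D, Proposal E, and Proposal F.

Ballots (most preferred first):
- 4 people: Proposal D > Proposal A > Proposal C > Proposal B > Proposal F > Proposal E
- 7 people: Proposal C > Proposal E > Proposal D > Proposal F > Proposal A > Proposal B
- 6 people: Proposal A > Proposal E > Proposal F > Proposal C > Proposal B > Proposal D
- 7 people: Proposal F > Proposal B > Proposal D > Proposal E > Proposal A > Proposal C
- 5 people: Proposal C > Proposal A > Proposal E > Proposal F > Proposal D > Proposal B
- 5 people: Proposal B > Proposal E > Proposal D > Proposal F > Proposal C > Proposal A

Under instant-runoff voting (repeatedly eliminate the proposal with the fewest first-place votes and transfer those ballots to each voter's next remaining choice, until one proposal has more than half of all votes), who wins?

Round 1: Proposal A 6, Proposal B 5, Proposal C 12, Proposal D 4, Proposal E 0, Proposal F 7. Proposal E eliminated.
Round 2: Proposal A 6, Proposal B 5, Proposal C 12, Proposal D 4, Proposal F 7. Proposal D eliminated.
Round 3: Proposal A 10, Proposal B 5, Proposal C 12, Proposal F 7. Proposal B eliminated.
Round 4: Proposal A 10, Proposal C 12, Proposal F 12. Proposal A eliminated.
Round 5: Proposal C 16, Proposal F 18. Proposal F has a majority (≥18).

Proposal F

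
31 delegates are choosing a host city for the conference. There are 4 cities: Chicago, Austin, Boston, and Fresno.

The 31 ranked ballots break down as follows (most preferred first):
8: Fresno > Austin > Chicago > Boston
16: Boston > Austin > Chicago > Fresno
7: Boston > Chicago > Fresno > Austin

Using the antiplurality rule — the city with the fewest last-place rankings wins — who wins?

Chicago

Last-place votes: Chicago 0, Austin 7, Boston 8, Fresno 16.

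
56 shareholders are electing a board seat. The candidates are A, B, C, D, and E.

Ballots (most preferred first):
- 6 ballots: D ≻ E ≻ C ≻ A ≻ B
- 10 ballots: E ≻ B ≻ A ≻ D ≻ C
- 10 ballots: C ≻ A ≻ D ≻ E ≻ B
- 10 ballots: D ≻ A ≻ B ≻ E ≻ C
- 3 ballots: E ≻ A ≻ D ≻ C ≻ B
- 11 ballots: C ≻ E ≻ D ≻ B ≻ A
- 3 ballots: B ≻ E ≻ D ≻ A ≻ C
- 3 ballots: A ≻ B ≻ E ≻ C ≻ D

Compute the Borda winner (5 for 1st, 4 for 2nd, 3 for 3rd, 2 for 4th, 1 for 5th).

E

A: 6×2 + 10×3 + 10×4 + 10×4 + 3×4 + 11×1 + 3×2 + 3×5 = 166
B: 6×1 + 10×4 + 10×1 + 10×3 + 3×1 + 11×2 + 3×5 + 3×4 = 138
C: 6×3 + 10×1 + 10×5 + 10×1 + 3×2 + 11×5 + 3×1 + 3×2 = 158
D: 6×5 + 10×2 + 10×3 + 10×5 + 3×3 + 11×3 + 3×3 + 3×1 = 184
E: 6×4 + 10×5 + 10×2 + 10×2 + 3×5 + 11×4 + 3×4 + 3×3 = 194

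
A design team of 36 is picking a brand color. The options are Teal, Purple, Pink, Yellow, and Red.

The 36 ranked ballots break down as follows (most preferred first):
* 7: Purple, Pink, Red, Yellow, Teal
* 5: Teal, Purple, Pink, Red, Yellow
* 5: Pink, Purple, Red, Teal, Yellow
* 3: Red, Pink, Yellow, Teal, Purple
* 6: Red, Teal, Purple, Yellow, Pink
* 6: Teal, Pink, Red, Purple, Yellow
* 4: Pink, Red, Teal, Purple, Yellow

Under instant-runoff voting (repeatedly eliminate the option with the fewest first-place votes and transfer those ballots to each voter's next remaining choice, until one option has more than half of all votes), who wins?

Pink

Round 1: Teal 11, Purple 7, Pink 9, Yellow 0, Red 9. Yellow eliminated.
Round 2: Teal 11, Purple 7, Pink 9, Red 9. Purple eliminated.
Round 3: Teal 11, Pink 16, Red 9. Red eliminated.
Round 4: Teal 17, Pink 19. Pink has a majority (≥19).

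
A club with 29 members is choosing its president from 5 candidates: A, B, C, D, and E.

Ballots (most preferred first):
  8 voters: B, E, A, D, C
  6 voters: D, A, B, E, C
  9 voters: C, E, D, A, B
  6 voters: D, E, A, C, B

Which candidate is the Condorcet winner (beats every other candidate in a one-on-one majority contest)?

E

E vs A: 23–6
E vs B: 15–14
E vs C: 20–9
E vs D: 17–12
E beats every other candidate.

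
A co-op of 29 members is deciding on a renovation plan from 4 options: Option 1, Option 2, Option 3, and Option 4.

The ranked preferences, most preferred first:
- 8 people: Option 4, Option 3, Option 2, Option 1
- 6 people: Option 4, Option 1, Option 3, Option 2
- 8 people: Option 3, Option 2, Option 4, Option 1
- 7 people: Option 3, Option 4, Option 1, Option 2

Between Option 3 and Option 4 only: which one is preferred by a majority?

Option 3 is ranked above Option 4 on 15 ballots; Option 4 above Option 3 on 14.

Option 3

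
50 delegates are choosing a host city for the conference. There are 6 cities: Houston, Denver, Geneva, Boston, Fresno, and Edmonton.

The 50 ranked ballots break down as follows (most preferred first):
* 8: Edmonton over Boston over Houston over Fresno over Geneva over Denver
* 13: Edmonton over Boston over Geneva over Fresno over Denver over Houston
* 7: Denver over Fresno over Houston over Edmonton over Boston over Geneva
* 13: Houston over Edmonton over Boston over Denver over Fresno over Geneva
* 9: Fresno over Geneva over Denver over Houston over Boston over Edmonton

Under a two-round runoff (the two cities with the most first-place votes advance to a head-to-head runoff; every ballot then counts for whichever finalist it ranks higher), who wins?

Houston

Round 1 first-place votes: Houston 13, Denver 7, Geneva 0, Boston 0, Fresno 9, Edmonton 21. Edmonton and Houston advance.
Runoff: Edmonton is ranked above Houston on 21 ballots, Houston above Edmonton on 29.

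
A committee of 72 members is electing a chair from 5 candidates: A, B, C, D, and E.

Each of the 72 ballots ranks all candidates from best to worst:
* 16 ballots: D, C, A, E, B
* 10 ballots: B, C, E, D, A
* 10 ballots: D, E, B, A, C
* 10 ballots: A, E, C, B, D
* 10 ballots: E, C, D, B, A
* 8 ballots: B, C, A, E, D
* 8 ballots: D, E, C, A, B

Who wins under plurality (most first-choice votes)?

First-place votes: A 10, B 18, C 0, D 34, E 10.

D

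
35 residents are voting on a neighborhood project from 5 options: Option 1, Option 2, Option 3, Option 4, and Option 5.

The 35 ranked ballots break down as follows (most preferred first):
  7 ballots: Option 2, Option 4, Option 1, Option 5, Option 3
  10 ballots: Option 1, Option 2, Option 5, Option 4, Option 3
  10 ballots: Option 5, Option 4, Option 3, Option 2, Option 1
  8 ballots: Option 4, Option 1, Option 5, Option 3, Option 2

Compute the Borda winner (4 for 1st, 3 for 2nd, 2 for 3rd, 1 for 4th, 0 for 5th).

Option 1: 7×2 + 10×4 + 10×0 + 8×3 = 78
Option 2: 7×4 + 10×3 + 10×1 + 8×0 = 68
Option 3: 7×0 + 10×0 + 10×2 + 8×1 = 28
Option 4: 7×3 + 10×1 + 10×3 + 8×4 = 93
Option 5: 7×1 + 10×2 + 10×4 + 8×2 = 83

Option 4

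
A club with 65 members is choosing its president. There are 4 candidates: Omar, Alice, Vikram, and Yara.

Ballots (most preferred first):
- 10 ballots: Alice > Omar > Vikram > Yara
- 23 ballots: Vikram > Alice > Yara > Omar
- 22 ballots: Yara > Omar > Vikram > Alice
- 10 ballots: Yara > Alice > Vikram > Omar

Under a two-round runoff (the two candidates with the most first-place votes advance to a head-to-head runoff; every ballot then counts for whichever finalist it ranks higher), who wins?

Round 1 first-place votes: Omar 0, Alice 10, Vikram 23, Yara 32. Yara and Vikram advance.
Runoff: Yara is ranked above Vikram on 32 ballots, Vikram above Yara on 33.

Vikram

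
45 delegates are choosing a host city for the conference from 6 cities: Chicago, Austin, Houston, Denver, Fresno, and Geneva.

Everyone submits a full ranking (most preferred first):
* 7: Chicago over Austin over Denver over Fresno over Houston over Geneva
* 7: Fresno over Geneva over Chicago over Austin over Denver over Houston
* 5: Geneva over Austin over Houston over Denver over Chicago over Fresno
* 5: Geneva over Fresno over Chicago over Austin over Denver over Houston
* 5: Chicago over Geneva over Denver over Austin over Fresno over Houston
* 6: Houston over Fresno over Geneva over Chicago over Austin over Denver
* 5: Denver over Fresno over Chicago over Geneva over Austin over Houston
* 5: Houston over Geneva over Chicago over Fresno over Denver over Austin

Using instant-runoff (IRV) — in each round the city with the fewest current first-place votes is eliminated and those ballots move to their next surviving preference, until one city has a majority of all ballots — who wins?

Round 1: Chicago 12, Austin 0, Houston 11, Denver 5, Fresno 7, Geneva 10. Austin eliminated.
Round 2: Chicago 12, Houston 11, Denver 5, Fresno 7, Geneva 10. Denver eliminated.
Round 3: Chicago 12, Houston 11, Fresno 12, Geneva 10. Geneva eliminated.
Round 4: Chicago 12, Houston 16, Fresno 17. Chicago eliminated.
Round 5: Houston 16, Fresno 29. Fresno has a majority (≥23).

Fresno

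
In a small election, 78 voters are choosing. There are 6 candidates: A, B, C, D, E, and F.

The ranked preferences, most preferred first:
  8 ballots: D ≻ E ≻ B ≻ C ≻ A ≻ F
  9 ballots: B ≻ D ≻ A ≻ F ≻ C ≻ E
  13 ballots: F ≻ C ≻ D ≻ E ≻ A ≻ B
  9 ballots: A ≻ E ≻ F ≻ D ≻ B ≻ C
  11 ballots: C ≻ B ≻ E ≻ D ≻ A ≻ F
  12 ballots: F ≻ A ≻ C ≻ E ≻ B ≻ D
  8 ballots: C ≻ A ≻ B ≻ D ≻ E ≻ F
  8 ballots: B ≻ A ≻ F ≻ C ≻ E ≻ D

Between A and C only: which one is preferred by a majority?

A is ranked above C on 38 ballots; C above A on 40.

C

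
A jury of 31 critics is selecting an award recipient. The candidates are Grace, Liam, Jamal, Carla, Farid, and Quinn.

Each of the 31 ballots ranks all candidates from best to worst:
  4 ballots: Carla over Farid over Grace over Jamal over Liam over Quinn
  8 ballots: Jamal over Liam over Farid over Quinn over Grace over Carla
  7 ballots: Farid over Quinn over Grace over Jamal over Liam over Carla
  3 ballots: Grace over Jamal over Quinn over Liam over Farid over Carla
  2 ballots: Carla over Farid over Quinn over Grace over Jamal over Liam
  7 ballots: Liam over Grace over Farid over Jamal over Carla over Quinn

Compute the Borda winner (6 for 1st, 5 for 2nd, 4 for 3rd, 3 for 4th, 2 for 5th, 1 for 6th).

Grace: 4×4 + 8×2 + 7×4 + 3×6 + 2×3 + 7×5 = 119
Liam: 4×2 + 8×5 + 7×2 + 3×3 + 2×1 + 7×6 = 115
Jamal: 4×3 + 8×6 + 7×3 + 3×5 + 2×2 + 7×3 = 121
Carla: 4×6 + 8×1 + 7×1 + 3×1 + 2×6 + 7×2 = 68
Farid: 4×5 + 8×4 + 7×6 + 3×2 + 2×5 + 7×4 = 138
Quinn: 4×1 + 8×3 + 7×5 + 3×4 + 2×4 + 7×1 = 90

Farid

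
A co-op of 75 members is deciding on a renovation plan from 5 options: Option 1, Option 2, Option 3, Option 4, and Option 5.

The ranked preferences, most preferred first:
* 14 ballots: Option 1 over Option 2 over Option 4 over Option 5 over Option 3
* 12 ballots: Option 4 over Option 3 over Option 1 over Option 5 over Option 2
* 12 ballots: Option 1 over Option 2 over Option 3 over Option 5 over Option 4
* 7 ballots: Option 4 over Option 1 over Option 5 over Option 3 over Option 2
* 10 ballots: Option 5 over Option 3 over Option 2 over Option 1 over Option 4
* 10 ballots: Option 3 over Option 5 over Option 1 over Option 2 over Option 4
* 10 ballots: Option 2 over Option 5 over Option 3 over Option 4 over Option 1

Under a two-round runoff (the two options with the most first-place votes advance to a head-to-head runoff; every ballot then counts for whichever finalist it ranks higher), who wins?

Round 1 first-place votes: Option 1 26, Option 2 10, Option 3 10, Option 4 19, Option 5 10. Option 1 and Option 4 advance.
Runoff: Option 1 is ranked above Option 4 on 46 ballots, Option 4 above Option 1 on 29.

Option 1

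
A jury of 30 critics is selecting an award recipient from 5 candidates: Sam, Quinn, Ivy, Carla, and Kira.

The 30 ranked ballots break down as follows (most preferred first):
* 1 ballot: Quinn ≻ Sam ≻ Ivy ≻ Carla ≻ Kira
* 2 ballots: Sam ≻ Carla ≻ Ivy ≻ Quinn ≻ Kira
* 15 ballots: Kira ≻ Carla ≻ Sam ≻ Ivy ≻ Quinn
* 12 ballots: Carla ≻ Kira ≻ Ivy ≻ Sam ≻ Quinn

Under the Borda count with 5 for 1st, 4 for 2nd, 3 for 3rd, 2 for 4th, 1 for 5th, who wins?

Carla

Sam: 1×4 + 2×5 + 15×3 + 12×2 = 83
Quinn: 1×5 + 2×2 + 15×1 + 12×1 = 36
Ivy: 1×3 + 2×3 + 15×2 + 12×3 = 75
Carla: 1×2 + 2×4 + 15×4 + 12×5 = 130
Kira: 1×1 + 2×1 + 15×5 + 12×4 = 126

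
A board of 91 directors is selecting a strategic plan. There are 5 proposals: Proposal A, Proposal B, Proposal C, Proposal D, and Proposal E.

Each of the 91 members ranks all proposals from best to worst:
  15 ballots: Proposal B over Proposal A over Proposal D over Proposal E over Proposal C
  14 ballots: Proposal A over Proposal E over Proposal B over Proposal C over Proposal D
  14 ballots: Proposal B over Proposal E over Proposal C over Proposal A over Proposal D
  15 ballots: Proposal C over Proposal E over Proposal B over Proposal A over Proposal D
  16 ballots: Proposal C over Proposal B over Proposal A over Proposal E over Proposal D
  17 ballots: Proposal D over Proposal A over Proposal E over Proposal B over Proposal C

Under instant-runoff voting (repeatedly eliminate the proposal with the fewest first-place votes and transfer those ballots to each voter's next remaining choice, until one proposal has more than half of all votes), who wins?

Proposal B

Round 1: Proposal A 14, Proposal B 29, Proposal C 31, Proposal D 17, Proposal E 0. Proposal E eliminated.
Round 2: Proposal A 14, Proposal B 29, Proposal C 31, Proposal D 17. Proposal A eliminated.
Round 3: Proposal B 43, Proposal C 31, Proposal D 17. Proposal D eliminated.
Round 4: Proposal B 60, Proposal C 31. Proposal B has a majority (≥46).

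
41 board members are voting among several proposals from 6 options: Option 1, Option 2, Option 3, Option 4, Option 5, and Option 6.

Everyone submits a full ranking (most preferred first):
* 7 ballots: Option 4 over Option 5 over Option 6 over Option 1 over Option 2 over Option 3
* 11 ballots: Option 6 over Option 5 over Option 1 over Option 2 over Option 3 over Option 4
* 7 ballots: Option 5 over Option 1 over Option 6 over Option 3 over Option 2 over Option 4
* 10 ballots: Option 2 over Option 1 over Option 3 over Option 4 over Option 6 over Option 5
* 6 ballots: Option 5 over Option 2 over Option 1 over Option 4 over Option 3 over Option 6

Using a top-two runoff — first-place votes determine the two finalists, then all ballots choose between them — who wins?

Round 1 first-place votes: Option 1 0, Option 2 10, Option 3 0, Option 4 7, Option 5 13, Option 6 11. Option 5 and Option 6 advance.
Runoff: Option 5 is ranked above Option 6 on 20 ballots, Option 6 above Option 5 on 21.

Option 6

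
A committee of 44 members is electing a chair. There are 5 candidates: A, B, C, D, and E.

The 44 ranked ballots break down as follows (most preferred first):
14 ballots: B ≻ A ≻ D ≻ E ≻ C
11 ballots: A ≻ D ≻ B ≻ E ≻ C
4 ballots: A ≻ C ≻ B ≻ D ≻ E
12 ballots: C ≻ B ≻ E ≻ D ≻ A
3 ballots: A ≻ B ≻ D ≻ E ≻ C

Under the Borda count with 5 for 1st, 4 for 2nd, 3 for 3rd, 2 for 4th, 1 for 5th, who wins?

B

A: 14×4 + 11×5 + 4×5 + 12×1 + 3×5 = 158
B: 14×5 + 11×3 + 4×3 + 12×4 + 3×4 = 175
C: 14×1 + 11×1 + 4×4 + 12×5 + 3×1 = 104
D: 14×3 + 11×4 + 4×2 + 12×2 + 3×3 = 127
E: 14×2 + 11×2 + 4×1 + 12×3 + 3×2 = 96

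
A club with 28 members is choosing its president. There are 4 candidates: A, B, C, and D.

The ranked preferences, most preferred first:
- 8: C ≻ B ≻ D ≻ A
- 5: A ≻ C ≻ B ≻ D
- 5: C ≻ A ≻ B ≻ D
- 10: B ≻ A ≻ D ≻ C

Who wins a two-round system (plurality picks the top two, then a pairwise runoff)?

Round 1 first-place votes: A 5, B 10, C 13, D 0. C and B advance.
Runoff: C is ranked above B on 18 ballots, B above C on 10.

C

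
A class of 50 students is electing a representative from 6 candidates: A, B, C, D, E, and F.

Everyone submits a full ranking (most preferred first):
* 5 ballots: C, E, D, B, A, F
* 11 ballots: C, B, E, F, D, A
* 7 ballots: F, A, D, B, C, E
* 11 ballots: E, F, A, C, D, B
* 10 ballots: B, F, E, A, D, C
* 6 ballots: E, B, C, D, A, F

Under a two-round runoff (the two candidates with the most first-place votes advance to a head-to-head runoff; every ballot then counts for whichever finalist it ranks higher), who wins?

E

Round 1 first-place votes: A 0, B 10, C 16, D 0, E 17, F 7. E and C advance.
Runoff: E is ranked above C on 27 ballots, C above E on 23.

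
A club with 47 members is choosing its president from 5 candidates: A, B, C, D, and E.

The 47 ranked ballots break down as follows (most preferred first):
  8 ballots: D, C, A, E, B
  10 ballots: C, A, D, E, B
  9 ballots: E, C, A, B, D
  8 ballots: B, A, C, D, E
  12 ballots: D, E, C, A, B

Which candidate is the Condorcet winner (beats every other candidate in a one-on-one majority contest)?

C

C vs A: 39–8
C vs B: 39–8
C vs D: 27–20
C vs E: 26–21
C beats every other candidate.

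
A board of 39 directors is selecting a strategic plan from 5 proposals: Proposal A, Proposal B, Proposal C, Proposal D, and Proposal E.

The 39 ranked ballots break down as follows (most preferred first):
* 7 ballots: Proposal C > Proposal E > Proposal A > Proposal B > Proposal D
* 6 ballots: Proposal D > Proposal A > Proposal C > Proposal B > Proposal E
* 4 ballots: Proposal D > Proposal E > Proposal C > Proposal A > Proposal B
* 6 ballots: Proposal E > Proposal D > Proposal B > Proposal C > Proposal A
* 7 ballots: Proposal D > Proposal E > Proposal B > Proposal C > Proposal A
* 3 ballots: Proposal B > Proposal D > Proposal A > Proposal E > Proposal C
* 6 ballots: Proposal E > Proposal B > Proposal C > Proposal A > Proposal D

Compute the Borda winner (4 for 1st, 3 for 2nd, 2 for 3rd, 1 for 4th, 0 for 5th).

Proposal A: 7×2 + 6×3 + 4×1 + 6×0 + 7×0 + 3×2 + 6×1 = 48
Proposal B: 7×1 + 6×1 + 4×0 + 6×2 + 7×2 + 3×4 + 6×3 = 69
Proposal C: 7×4 + 6×2 + 4×2 + 6×1 + 7×1 + 3×0 + 6×2 = 73
Proposal D: 7×0 + 6×4 + 4×4 + 6×3 + 7×4 + 3×3 + 6×0 = 95
Proposal E: 7×3 + 6×0 + 4×3 + 6×4 + 7×3 + 3×1 + 6×4 = 105

Proposal E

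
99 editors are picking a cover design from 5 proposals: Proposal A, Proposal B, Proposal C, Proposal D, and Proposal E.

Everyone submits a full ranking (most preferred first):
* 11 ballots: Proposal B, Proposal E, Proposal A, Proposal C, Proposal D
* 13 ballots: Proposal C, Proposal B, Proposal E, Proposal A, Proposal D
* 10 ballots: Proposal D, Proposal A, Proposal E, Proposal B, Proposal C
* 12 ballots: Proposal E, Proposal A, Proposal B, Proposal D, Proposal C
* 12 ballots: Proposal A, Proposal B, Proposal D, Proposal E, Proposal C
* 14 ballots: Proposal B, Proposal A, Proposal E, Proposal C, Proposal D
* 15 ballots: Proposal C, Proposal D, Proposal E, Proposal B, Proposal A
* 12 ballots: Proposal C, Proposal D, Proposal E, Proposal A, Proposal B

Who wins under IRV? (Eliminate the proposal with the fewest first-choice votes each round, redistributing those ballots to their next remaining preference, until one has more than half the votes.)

Round 1: Proposal A 12, Proposal B 25, Proposal C 40, Proposal D 10, Proposal E 12. Proposal D eliminated.
Round 2: Proposal A 22, Proposal B 25, Proposal C 40, Proposal E 12. Proposal E eliminated.
Round 3: Proposal A 34, Proposal B 25, Proposal C 40. Proposal B eliminated.
Round 4: Proposal A 59, Proposal C 40. Proposal A has a majority (≥50).

Proposal A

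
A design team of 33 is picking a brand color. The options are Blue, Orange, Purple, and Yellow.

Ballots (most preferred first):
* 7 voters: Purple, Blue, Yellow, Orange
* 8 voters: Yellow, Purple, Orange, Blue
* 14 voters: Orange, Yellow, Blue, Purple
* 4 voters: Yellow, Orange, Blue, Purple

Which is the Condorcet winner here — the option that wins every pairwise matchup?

Yellow vs Blue: 26–7
Yellow vs Orange: 19–14
Yellow vs Purple: 26–7
Yellow beats every other option.

Yellow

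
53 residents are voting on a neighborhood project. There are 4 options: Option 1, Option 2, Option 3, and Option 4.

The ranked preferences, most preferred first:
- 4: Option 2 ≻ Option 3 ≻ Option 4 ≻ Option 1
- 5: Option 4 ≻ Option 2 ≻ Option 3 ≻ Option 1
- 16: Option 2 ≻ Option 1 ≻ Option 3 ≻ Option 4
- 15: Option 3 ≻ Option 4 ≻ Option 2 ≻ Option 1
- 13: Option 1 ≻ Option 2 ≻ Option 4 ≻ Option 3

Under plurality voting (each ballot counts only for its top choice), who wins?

Option 2

First-place votes: Option 1 13, Option 2 20, Option 3 15, Option 4 5.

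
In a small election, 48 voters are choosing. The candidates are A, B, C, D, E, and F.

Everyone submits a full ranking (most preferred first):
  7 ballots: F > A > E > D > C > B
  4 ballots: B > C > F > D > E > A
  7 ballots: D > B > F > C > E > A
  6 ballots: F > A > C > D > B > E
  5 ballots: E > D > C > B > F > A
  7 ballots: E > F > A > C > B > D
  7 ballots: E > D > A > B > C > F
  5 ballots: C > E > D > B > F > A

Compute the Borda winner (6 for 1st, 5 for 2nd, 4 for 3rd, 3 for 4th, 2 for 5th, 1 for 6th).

E

A: 7×5 + 4×1 + 7×1 + 6×5 + 5×1 + 7×4 + 7×4 + 5×1 = 142
B: 7×1 + 4×6 + 7×5 + 6×2 + 5×3 + 7×2 + 7×3 + 5×3 = 143
C: 7×2 + 4×5 + 7×3 + 6×4 + 5×4 + 7×3 + 7×2 + 5×6 = 164
D: 7×3 + 4×3 + 7×6 + 6×3 + 5×5 + 7×1 + 7×5 + 5×4 = 180
E: 7×4 + 4×2 + 7×2 + 6×1 + 5×6 + 7×6 + 7×6 + 5×5 = 195
F: 7×6 + 4×4 + 7×4 + 6×6 + 5×2 + 7×5 + 7×1 + 5×2 = 184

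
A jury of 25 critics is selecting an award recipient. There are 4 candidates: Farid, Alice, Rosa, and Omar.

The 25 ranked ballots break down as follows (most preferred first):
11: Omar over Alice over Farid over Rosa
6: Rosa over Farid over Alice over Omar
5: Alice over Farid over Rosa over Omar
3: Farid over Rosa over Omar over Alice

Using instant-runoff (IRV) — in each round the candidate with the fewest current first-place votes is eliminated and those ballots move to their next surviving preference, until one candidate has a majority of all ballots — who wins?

Rosa

Round 1: Farid 3, Alice 5, Rosa 6, Omar 11. Farid eliminated.
Round 2: Alice 5, Rosa 9, Omar 11. Alice eliminated.
Round 3: Rosa 14, Omar 11. Rosa has a majority (≥13).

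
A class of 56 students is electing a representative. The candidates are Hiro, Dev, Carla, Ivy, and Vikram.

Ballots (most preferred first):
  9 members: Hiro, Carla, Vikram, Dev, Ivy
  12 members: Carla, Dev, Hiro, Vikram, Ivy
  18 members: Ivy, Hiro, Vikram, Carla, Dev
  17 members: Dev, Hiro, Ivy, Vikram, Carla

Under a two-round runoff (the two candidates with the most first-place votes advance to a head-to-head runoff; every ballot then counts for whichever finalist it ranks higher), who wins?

Dev

Round 1 first-place votes: Hiro 9, Dev 17, Carla 12, Ivy 18, Vikram 0. Ivy and Dev advance.
Runoff: Ivy is ranked above Dev on 18 ballots, Dev above Ivy on 38.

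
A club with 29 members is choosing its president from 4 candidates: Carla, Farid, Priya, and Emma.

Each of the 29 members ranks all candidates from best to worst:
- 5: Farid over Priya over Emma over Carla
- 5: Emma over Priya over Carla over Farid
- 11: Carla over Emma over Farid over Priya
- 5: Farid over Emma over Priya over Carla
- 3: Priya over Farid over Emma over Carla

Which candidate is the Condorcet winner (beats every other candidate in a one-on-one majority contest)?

Emma vs Carla: 18–11
Emma vs Farid: 16–13
Emma vs Priya: 21–8
Emma beats every other candidate.

Emma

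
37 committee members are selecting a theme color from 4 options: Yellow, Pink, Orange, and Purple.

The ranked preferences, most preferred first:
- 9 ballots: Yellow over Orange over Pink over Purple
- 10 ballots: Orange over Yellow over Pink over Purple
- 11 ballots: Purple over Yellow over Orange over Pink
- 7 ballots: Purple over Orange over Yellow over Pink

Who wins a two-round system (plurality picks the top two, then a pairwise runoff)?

Orange

Round 1 first-place votes: Yellow 9, Pink 0, Orange 10, Purple 18. Purple and Orange advance.
Runoff: Purple is ranked above Orange on 18 ballots, Orange above Purple on 19.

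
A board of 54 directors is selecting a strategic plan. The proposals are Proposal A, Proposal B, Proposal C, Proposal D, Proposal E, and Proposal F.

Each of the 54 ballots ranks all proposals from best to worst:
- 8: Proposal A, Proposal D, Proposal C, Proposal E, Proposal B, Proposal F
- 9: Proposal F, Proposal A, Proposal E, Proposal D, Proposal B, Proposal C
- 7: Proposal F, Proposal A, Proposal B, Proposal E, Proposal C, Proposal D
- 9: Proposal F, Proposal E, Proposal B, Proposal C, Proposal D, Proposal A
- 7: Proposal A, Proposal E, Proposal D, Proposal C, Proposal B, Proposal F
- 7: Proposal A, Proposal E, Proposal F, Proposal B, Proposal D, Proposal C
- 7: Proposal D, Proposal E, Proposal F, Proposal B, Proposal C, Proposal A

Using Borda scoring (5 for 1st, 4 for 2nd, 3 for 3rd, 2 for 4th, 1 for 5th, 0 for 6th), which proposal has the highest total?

Proposal E

Proposal A: 8×5 + 9×4 + 7×4 + 9×0 + 7×5 + 7×5 + 7×0 = 174
Proposal B: 8×1 + 9×1 + 7×3 + 9×3 + 7×1 + 7×2 + 7×2 = 100
Proposal C: 8×3 + 9×0 + 7×1 + 9×2 + 7×2 + 7×0 + 7×1 = 70
Proposal D: 8×4 + 9×2 + 7×0 + 9×1 + 7×3 + 7×1 + 7×5 = 122
Proposal E: 8×2 + 9×3 + 7×2 + 9×4 + 7×4 + 7×4 + 7×4 = 177
Proposal F: 8×0 + 9×5 + 7×5 + 9×5 + 7×0 + 7×3 + 7×3 = 167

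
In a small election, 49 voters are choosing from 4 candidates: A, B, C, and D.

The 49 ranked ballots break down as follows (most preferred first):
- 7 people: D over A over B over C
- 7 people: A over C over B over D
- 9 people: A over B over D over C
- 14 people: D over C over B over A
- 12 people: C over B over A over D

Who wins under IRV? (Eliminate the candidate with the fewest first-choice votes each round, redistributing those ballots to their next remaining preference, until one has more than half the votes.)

A

Round 1: A 16, B 0, C 12, D 21. B eliminated.
Round 2: A 16, C 12, D 21. C eliminated.
Round 3: A 28, D 21. A has a majority (≥25).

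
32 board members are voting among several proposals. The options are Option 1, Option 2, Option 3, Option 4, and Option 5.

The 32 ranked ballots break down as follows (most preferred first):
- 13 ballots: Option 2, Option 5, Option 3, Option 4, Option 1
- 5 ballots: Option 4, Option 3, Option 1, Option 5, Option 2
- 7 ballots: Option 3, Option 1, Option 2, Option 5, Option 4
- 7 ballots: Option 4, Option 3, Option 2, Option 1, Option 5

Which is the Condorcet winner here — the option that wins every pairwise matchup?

Option 3 vs Option 1: 32–0
Option 3 vs Option 2: 19–13
Option 3 vs Option 4: 20–12
Option 3 vs Option 5: 19–13
Option 3 beats every other option.

Option 3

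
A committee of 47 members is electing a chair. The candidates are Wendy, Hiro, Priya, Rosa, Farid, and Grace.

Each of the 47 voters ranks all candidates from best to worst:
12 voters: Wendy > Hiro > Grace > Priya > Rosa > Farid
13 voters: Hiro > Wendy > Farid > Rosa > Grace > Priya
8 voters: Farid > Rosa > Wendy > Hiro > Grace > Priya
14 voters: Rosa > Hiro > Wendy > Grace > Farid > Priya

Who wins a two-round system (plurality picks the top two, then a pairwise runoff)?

Hiro

Round 1 first-place votes: Wendy 12, Hiro 13, Priya 0, Rosa 14, Farid 8, Grace 0. Rosa and Hiro advance.
Runoff: Rosa is ranked above Hiro on 22 ballots, Hiro above Rosa on 25.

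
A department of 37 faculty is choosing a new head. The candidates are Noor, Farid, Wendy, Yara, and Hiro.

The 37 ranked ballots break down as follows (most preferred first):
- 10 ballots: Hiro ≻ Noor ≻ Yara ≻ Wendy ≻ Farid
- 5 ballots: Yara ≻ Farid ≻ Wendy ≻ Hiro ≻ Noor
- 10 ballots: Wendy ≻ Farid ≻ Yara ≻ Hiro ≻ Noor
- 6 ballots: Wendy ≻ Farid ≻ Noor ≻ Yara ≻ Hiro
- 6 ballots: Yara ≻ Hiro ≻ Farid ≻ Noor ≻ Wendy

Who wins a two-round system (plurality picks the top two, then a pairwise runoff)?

Yara

Round 1 first-place votes: Noor 0, Farid 0, Wendy 16, Yara 11, Hiro 10. Wendy and Yara advance.
Runoff: Wendy is ranked above Yara on 16 ballots, Yara above Wendy on 21.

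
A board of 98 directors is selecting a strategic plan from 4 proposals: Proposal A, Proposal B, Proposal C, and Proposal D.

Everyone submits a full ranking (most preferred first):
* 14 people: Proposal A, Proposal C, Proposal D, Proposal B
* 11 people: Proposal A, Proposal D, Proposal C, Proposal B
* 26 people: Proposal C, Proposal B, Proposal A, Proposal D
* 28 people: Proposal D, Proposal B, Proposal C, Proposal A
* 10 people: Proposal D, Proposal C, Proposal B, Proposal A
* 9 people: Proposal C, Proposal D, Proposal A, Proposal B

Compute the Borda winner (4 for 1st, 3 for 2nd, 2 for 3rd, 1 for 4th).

Proposal C

Proposal A: 14×4 + 11×4 + 26×2 + 28×1 + 10×1 + 9×2 = 208
Proposal B: 14×1 + 11×1 + 26×3 + 28×3 + 10×2 + 9×1 = 216
Proposal C: 14×3 + 11×2 + 26×4 + 28×2 + 10×3 + 9×4 = 290
Proposal D: 14×2 + 11×3 + 26×1 + 28×4 + 10×4 + 9×3 = 266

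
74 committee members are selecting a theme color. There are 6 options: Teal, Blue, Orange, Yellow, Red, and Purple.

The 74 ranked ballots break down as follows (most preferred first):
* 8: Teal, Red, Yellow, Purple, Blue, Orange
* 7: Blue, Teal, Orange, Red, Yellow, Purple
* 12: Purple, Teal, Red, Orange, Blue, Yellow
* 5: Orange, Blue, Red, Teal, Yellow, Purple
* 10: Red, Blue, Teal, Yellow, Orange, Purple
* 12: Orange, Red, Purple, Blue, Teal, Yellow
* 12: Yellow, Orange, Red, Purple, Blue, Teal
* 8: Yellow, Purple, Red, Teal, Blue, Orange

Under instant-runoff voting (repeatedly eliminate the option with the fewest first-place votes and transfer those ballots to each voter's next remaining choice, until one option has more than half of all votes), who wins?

Round 1: Teal 8, Blue 7, Orange 17, Yellow 20, Red 10, Purple 12. Blue eliminated.
Round 2: Teal 15, Orange 17, Yellow 20, Red 10, Purple 12. Red eliminated.
Round 3: Teal 25, Orange 17, Yellow 20, Purple 12. Purple eliminated.
Round 4: Teal 37, Orange 17, Yellow 20. Orange eliminated.
Round 5: Teal 54, Yellow 20. Teal has a majority (≥38).

Teal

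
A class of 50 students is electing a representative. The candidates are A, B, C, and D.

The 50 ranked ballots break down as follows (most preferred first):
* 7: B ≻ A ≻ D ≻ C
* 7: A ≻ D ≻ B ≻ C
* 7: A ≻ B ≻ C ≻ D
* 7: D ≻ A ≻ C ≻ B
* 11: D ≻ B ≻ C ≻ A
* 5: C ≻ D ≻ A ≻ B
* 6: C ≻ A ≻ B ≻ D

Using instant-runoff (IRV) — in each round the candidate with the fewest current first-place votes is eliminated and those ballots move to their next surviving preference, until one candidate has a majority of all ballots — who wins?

Round 1: A 14, B 7, C 11, D 18. B eliminated.
Round 2: A 21, C 11, D 18. C eliminated.
Round 3: A 27, D 23. A has a majority (≥26).

A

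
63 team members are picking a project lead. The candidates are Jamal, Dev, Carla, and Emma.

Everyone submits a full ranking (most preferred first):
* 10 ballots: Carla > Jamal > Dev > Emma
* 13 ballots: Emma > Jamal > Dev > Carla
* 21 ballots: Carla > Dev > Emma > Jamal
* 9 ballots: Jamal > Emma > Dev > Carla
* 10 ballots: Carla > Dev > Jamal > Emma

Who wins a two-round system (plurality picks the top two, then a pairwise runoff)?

Round 1 first-place votes: Jamal 9, Dev 0, Carla 41, Emma 13. Carla and Emma advance.
Runoff: Carla is ranked above Emma on 41 ballots, Emma above Carla on 22.

Carla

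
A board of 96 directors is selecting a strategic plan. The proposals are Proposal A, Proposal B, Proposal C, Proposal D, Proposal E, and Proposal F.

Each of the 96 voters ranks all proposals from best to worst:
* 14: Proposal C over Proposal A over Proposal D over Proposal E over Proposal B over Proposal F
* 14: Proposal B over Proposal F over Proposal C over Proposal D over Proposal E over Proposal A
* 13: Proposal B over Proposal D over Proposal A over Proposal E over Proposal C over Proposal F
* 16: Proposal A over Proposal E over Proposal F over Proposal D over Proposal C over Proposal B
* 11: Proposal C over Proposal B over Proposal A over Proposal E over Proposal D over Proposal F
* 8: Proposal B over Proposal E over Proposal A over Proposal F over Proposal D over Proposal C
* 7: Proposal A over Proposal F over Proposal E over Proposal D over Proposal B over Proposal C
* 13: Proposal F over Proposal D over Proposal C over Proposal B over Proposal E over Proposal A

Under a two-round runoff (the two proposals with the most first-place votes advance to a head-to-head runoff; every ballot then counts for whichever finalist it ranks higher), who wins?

Proposal C

Round 1 first-place votes: Proposal A 23, Proposal B 35, Proposal C 25, Proposal D 0, Proposal E 0, Proposal F 13. Proposal B and Proposal C advance.
Runoff: Proposal B is ranked above Proposal C on 42 ballots, Proposal C above Proposal B on 54.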